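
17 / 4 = 4.25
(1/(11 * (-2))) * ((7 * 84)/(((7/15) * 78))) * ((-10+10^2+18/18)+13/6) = -1505/22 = -68.41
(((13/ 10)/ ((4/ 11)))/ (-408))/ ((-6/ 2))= 143/ 48960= 0.00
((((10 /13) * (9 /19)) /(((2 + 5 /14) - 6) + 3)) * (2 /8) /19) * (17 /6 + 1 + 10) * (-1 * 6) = 2905 /4693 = 0.62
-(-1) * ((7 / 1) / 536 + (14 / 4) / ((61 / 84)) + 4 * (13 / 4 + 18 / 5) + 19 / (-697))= 32.21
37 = 37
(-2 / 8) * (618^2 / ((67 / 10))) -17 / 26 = -24826199 / 1742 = -14251.55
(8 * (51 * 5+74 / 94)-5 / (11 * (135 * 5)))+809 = 199285468 / 69795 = 2855.30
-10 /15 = -2 /3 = -0.67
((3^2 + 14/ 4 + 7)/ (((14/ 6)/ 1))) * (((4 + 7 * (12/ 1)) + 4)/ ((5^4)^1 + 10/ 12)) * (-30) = -193752/ 5257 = -36.86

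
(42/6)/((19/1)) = 7/19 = 0.37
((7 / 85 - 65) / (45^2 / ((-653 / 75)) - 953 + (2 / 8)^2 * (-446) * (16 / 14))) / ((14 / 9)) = 1801627 / 52557455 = 0.03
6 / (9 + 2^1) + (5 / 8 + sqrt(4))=279 / 88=3.17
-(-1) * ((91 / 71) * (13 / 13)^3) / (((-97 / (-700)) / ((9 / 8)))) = 143325 / 13774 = 10.41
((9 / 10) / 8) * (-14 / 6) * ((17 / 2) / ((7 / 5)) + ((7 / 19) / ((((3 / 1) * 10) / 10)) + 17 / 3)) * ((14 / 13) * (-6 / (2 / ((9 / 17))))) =357777 / 67184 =5.33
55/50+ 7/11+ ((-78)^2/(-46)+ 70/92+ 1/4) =-28493/220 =-129.51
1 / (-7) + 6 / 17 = 25 / 119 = 0.21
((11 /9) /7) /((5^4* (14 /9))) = 11 /61250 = 0.00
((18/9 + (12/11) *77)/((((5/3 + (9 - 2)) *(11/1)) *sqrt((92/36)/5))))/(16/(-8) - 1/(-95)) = -4085 *sqrt(115)/69069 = -0.63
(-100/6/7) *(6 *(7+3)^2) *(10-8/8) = -90000/7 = -12857.14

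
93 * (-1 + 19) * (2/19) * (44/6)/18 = 1364/19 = 71.79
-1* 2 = -2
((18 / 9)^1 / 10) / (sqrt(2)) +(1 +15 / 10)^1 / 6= sqrt(2) / 10 +5 / 12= 0.56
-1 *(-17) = 17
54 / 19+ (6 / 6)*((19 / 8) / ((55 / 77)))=4687 / 760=6.17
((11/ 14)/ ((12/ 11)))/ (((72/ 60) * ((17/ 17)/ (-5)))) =-3025/ 1008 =-3.00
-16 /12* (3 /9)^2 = -4 /27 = -0.15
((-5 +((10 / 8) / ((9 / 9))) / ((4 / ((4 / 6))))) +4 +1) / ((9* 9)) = 5 / 1944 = 0.00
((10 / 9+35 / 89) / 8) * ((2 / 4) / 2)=1205 / 25632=0.05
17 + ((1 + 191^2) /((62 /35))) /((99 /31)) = 640118 /99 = 6465.84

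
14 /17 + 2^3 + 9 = 303 /17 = 17.82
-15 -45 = -60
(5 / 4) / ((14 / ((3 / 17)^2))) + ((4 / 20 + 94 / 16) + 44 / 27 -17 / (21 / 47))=-4734893 / 156060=-30.34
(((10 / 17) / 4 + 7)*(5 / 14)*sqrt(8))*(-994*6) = -517590*sqrt(2) / 17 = -43057.81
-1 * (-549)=549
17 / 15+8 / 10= 29 / 15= 1.93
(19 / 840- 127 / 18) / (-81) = 17723 / 204120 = 0.09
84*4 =336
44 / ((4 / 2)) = 22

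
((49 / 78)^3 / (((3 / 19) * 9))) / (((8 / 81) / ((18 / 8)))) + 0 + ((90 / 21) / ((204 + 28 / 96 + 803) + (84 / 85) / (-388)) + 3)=5476410020645119 / 784736958363904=6.98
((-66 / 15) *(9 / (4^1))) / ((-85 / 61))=6039 / 850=7.10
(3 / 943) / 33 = 1 / 10373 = 0.00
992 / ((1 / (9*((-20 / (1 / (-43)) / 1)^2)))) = 6603148800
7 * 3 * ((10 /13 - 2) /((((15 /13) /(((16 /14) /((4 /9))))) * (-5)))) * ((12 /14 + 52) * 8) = 170496 /35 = 4871.31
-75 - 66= -141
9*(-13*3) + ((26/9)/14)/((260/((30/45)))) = -351.00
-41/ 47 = -0.87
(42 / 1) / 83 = 42 / 83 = 0.51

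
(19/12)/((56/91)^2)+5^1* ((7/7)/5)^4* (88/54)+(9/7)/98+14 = 5395724177/296352000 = 18.21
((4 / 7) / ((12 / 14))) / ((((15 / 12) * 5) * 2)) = 4 / 75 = 0.05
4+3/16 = 67/16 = 4.19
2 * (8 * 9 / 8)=18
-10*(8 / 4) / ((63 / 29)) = -580 / 63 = -9.21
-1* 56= -56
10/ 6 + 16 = 53/ 3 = 17.67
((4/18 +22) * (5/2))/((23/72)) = 4000/23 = 173.91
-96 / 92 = -24 / 23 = -1.04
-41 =-41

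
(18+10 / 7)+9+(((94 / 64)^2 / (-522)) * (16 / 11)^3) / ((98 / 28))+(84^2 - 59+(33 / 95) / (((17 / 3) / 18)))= 27594970360964 / 3927255255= 7026.53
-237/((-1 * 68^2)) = 237/4624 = 0.05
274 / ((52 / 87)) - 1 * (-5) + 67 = 13791 / 26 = 530.42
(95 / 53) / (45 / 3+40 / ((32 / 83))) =4 / 265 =0.02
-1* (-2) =2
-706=-706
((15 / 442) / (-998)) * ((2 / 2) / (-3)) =5 / 441116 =0.00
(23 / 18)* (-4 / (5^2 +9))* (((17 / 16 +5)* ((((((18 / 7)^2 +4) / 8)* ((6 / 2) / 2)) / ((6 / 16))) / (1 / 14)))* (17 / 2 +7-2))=-435045 / 476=-913.96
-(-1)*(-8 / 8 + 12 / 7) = 5 / 7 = 0.71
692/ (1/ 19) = 13148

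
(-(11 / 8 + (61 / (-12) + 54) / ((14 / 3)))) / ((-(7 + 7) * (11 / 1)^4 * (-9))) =-83 / 12913362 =-0.00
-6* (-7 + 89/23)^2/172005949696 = -243/710868338978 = -0.00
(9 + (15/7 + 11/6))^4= 88223850625/3111696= 28352.34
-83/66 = -1.26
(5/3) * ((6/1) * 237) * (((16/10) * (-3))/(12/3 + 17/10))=-37920/19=-1995.79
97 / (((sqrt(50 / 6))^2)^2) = 873 / 625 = 1.40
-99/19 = -5.21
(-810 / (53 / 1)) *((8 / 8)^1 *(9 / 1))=-137.55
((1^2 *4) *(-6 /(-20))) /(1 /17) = 102 /5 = 20.40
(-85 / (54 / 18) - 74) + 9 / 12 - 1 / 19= -23173 / 228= -101.64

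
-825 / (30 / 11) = -605 / 2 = -302.50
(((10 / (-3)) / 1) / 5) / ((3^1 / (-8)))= 16 / 9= 1.78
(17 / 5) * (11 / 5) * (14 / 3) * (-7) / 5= -18326 / 375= -48.87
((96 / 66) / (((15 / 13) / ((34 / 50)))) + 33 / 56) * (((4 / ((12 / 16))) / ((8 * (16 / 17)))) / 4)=5680397 / 22176000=0.26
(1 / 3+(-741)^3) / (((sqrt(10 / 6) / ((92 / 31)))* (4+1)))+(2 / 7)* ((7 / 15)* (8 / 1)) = 16 / 15 - 112295849704* sqrt(15) / 2325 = -187062345.49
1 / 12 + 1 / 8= 0.21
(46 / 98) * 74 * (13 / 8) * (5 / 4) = 55315 / 784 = 70.55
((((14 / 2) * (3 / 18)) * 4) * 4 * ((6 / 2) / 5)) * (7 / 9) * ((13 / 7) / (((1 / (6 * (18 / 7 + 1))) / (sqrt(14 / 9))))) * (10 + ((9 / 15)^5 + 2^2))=9150544 * sqrt(14) / 5625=6086.79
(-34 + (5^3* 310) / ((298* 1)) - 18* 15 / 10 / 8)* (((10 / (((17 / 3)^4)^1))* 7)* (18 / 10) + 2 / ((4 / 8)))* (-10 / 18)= -212.20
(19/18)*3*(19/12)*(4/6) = 361/108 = 3.34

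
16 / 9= 1.78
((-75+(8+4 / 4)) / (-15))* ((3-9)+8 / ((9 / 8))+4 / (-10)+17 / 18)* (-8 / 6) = -6556 / 675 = -9.71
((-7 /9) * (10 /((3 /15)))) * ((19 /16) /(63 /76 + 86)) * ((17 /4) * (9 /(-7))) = 153425 /52792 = 2.91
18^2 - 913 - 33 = -622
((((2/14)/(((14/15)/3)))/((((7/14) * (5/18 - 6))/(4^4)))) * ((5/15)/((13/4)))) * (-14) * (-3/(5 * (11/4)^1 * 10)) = -663552/515515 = -1.29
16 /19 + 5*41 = 3911 /19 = 205.84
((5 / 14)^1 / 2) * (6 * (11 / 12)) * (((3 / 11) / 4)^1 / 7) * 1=15 / 1568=0.01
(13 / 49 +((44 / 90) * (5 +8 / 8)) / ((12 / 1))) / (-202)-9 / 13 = -2011651 / 2895165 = -0.69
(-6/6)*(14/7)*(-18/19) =36/19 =1.89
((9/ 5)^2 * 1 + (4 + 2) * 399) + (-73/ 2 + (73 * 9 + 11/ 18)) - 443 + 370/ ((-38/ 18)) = 10260376/ 4275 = 2400.09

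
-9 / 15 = -3 / 5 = -0.60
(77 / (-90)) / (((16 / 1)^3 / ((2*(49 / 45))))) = -3773 / 8294400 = -0.00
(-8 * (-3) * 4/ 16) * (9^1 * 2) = 108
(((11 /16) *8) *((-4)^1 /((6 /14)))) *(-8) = 1232 /3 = 410.67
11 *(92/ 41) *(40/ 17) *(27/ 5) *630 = 137712960/ 697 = 197579.57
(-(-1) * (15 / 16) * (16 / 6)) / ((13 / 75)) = 375 / 26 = 14.42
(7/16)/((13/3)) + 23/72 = 787/1872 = 0.42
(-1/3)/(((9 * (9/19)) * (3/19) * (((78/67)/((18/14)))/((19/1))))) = -10.39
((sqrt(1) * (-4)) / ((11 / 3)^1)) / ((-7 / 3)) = 36 / 77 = 0.47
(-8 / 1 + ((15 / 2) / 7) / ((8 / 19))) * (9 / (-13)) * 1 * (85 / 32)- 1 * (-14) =86131 / 3584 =24.03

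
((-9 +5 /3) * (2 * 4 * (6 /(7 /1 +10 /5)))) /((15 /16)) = -5632 /135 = -41.72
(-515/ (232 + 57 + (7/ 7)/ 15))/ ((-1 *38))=0.05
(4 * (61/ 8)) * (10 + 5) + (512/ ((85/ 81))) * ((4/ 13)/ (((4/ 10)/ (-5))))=-627225/ 442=-1419.06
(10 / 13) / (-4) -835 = -21715 / 26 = -835.19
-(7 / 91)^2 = -0.01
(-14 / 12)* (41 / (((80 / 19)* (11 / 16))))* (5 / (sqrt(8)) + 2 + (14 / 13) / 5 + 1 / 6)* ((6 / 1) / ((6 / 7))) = -35460859 / 128700-38171* sqrt(2) / 264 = -480.01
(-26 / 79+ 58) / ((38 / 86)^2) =8424044 / 28519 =295.38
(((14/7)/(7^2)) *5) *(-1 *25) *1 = -250/49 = -5.10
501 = 501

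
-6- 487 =-493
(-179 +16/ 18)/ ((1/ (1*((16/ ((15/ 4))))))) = -102592/ 135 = -759.94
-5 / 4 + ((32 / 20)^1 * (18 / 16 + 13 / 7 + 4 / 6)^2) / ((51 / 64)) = 11462333 / 449820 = 25.48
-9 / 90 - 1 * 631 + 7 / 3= -18863 / 30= -628.77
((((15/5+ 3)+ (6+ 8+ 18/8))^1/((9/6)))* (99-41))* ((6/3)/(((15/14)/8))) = 578144/45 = 12847.64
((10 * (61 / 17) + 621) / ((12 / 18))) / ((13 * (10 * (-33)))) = -859 / 3740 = -0.23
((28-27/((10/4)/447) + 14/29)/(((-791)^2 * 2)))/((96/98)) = -21746/5554515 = -0.00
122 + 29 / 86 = 10521 / 86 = 122.34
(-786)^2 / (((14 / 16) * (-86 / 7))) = -2471184 / 43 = -57469.40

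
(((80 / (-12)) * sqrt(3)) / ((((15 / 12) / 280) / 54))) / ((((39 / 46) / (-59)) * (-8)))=-9119040 * sqrt(3) / 13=-1214972.35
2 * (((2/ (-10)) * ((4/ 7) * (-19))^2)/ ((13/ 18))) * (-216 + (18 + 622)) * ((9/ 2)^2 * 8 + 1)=-14370872832/ 3185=-4512047.98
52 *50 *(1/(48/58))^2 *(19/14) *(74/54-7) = -98670325/3402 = -29003.62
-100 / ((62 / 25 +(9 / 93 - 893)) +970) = -19375 / 15418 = -1.26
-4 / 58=-0.07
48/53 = 0.91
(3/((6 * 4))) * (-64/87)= -8/87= -0.09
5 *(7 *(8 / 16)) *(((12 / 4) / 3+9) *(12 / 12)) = 175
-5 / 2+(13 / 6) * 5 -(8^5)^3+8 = -105553116266447 / 3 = -35184372088815.67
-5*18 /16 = -45 /8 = -5.62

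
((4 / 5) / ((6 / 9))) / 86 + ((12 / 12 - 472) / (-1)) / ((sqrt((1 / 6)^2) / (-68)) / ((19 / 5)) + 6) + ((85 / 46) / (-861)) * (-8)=15551641958903 / 198010296015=78.54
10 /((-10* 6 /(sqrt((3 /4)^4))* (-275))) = 3 /8800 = 0.00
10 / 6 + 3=14 / 3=4.67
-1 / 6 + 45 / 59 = 0.60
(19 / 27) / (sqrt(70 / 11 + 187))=19 * sqrt(23397) / 57429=0.05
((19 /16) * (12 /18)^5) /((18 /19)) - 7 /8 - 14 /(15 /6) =-551993 /87480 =-6.31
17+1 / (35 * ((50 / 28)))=2127 / 125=17.02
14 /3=4.67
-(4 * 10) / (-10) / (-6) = -2 / 3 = -0.67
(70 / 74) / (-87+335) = 35 / 9176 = 0.00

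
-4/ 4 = -1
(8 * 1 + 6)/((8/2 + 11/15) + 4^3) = 0.20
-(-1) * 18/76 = 9/38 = 0.24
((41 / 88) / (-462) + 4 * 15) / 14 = 2439319 / 569184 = 4.29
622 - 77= 545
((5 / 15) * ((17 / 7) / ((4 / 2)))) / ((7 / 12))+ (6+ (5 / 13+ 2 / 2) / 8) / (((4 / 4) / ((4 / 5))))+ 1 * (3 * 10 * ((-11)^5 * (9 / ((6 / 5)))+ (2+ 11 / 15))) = -115412893766 / 3185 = -36236387.37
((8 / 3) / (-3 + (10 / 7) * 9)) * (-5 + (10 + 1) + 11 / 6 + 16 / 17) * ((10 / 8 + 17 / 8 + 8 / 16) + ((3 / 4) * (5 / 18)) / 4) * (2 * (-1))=-2361905 / 126684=-18.64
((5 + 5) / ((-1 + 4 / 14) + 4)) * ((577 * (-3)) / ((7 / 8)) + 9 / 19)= -2630490 / 437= -6019.43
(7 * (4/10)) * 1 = 14/5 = 2.80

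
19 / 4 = 4.75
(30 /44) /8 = 15 /176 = 0.09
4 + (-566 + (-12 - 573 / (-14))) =-7463 / 14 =-533.07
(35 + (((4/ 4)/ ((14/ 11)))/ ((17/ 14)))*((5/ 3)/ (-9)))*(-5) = -80050/ 459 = -174.40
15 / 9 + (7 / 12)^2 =289 / 144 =2.01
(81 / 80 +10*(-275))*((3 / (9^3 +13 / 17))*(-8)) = 11215869 / 124060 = 90.41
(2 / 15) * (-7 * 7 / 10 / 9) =-49 / 675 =-0.07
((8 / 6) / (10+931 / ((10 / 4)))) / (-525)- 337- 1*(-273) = -9636481 / 150570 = -64.00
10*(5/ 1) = 50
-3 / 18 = -1 / 6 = -0.17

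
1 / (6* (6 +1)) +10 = 421 / 42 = 10.02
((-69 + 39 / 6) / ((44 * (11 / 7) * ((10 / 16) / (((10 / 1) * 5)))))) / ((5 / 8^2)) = -925.62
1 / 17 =0.06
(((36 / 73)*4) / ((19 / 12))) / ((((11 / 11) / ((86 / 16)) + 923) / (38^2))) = 5647104 / 2897881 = 1.95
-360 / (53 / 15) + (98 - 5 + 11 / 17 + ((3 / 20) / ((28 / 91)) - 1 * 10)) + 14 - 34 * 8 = -19876221 / 72080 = -275.75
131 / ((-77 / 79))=-134.40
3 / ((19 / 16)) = 48 / 19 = 2.53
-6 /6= -1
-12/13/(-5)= 12/65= 0.18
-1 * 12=-12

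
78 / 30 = 13 / 5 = 2.60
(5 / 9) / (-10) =-1 / 18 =-0.06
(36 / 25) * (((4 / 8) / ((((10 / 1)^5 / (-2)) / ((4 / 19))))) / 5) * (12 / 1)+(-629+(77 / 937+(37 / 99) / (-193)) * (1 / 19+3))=-83546300673416611 / 132875750390625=-628.76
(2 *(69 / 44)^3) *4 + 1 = 339157 / 10648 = 31.85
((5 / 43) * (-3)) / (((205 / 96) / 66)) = -19008 / 1763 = -10.78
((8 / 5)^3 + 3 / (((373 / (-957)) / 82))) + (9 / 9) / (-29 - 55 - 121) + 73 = -1059168434 / 1911625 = -554.07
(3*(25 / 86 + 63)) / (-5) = -16329 / 430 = -37.97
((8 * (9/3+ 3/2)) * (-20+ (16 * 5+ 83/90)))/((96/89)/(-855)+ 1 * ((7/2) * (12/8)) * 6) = 111261036/1597931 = 69.63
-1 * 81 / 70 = -81 / 70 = -1.16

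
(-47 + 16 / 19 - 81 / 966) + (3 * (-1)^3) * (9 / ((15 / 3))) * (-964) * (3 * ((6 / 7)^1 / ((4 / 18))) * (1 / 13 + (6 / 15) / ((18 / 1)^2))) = 9269051453 / 1988350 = 4661.68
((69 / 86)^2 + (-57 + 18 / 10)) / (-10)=2017491 / 369800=5.46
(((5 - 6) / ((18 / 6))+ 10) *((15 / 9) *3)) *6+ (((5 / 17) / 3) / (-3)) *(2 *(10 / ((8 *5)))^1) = 88735 / 306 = 289.98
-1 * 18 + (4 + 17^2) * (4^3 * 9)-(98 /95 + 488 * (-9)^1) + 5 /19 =173141.23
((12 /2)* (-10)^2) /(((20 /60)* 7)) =1800 /7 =257.14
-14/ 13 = -1.08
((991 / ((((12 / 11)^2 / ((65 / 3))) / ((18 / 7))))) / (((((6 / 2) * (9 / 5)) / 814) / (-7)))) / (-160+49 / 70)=79306137625 / 258066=307309.52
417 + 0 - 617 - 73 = -273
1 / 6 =0.17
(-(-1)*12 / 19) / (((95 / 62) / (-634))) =-471696 / 1805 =-261.33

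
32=32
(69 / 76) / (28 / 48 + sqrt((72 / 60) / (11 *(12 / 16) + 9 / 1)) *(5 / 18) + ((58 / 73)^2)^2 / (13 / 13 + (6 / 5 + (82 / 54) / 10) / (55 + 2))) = 174102683043739223839197969 / 185451452928372266205669499 - 864775630820668679303148 *sqrt(230) / 185451452928372266205669499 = 0.87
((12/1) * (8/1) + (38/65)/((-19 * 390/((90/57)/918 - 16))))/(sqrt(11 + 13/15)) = 3537284107 * sqrt(2670)/6558628050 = 27.87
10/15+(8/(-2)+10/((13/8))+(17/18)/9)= 6161/2106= 2.93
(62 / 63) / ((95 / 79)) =4898 / 5985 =0.82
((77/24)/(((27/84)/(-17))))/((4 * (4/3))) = -9163/288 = -31.82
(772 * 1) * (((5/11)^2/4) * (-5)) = -24125/121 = -199.38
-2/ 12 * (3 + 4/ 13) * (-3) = 43/ 26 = 1.65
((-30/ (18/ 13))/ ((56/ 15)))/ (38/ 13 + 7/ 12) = -12675/ 7658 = -1.66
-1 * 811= -811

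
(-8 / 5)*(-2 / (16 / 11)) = 11 / 5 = 2.20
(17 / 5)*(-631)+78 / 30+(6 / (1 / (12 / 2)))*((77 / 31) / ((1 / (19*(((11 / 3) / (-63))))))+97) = 581398 / 465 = 1250.32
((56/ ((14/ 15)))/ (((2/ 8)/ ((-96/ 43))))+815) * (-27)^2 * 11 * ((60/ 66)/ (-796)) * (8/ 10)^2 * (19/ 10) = -133025004/ 42785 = -3109.15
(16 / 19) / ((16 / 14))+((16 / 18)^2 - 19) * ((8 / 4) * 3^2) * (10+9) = -1064824 / 171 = -6227.04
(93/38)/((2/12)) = 279/19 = 14.68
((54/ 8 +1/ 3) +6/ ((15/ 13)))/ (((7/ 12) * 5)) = 737/ 175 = 4.21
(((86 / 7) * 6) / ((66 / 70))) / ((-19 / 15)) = -12900 / 209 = -61.72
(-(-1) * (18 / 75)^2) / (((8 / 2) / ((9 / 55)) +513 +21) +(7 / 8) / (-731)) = 1894752 / 18369990625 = 0.00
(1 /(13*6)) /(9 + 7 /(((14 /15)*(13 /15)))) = 1 /1377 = 0.00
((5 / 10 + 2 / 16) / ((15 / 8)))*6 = 2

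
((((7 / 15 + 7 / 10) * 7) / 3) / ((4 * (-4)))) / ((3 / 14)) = -343 / 432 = -0.79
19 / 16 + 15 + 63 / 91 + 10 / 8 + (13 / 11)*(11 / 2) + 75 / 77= 410071 / 16016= 25.60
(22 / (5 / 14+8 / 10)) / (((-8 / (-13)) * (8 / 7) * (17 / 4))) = 35035 / 5508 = 6.36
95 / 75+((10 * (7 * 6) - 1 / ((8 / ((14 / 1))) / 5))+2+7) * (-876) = -5522066 / 15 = -368137.73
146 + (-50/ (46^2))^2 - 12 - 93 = 45894549/ 1119364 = 41.00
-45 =-45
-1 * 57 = -57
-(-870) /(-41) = -870 /41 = -21.22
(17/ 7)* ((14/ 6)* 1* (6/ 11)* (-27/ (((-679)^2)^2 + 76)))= -918/ 2338146841327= -0.00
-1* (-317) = 317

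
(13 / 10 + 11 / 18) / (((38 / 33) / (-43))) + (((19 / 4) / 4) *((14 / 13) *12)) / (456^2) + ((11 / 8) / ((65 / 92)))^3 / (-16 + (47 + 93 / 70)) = -64511029457599 / 906858326400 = -71.14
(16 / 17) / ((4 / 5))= 20 / 17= 1.18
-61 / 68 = -0.90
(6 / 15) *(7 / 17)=14 / 85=0.16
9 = 9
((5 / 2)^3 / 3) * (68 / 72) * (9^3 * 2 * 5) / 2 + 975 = 302475 / 16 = 18904.69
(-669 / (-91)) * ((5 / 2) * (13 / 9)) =1115 / 42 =26.55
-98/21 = -4.67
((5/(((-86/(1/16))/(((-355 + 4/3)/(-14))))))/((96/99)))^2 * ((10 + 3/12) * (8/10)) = 27923509405/380008136704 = 0.07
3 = 3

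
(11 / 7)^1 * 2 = 22 / 7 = 3.14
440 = 440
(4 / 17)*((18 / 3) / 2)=12 / 17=0.71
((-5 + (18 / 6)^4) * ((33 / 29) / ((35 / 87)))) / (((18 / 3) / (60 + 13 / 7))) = 542982 / 245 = 2216.25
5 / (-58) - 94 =-5457 / 58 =-94.09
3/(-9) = -1/3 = -0.33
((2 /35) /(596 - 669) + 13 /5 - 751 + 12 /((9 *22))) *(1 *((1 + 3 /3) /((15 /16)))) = -2019081664 /1264725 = -1596.46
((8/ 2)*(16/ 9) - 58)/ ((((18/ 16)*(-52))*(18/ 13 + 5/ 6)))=1832/ 4671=0.39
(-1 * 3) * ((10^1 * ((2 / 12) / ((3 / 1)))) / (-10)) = 1 / 6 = 0.17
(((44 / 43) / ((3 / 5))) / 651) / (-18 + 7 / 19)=-836 / 5626593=-0.00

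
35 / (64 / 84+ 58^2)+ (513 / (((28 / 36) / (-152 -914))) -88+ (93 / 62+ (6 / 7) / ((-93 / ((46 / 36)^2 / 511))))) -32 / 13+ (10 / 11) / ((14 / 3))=-12763776124594252073 / 18151199037972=-703191.90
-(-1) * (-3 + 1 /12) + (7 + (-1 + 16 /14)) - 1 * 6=-1.77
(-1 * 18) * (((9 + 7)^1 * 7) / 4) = -504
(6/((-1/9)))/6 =-9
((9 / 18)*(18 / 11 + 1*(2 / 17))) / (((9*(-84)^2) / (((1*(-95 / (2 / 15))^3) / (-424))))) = 4394046875 / 372970752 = 11.78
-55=-55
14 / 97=0.14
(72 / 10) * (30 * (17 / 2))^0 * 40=288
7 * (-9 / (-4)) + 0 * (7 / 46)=63 / 4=15.75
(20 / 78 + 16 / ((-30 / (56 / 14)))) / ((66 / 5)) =-0.14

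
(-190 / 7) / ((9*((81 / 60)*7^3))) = -0.01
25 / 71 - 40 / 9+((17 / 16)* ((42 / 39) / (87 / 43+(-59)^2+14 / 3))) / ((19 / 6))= -4.09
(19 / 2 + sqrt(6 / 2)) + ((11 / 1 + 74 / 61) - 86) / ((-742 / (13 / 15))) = sqrt(3) + 464882 / 48495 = 11.32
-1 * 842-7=-849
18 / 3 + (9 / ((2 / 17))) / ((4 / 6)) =483 / 4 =120.75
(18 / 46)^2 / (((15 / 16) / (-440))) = -38016 / 529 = -71.86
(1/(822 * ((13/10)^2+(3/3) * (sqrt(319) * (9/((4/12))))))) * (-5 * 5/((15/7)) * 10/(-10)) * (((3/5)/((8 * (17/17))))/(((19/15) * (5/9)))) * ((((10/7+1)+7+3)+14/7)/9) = -426725/24212912742868+1704375 * sqrt(319)/6053228185717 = 0.00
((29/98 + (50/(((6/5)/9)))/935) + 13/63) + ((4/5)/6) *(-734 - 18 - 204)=-104372981/824670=-126.56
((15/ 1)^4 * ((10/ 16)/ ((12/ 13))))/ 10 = 3427.73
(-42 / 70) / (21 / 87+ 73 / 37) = -1073 / 3960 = -0.27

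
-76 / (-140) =19 / 35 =0.54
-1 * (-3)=3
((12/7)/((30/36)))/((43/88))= 6336/1505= 4.21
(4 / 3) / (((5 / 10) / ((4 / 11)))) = 32 / 33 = 0.97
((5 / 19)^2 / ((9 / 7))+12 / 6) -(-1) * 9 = 35914 / 3249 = 11.05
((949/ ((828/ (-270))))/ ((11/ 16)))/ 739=-113880/ 186967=-0.61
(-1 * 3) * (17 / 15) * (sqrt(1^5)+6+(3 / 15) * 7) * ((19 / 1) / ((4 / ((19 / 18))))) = -42959 / 300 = -143.20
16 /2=8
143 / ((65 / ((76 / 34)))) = 4.92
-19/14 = -1.36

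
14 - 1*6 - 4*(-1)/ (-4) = 7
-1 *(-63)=63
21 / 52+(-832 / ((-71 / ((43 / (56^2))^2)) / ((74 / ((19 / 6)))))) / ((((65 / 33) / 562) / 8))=99305514489 / 842126740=117.92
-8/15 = -0.53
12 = 12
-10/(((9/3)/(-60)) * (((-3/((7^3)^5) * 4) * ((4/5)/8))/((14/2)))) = -16616465284800500/3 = -5538821761600166.67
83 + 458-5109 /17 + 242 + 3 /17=482.65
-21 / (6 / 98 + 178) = -1029 / 8725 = -0.12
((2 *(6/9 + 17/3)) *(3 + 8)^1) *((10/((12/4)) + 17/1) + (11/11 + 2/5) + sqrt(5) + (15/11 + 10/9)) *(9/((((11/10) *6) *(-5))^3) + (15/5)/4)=227525 *sqrt(5)/2178 + 545286415/215622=2762.49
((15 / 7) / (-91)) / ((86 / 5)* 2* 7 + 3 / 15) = -0.00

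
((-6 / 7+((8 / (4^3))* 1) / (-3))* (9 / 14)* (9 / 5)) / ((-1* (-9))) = -453 / 3920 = -0.12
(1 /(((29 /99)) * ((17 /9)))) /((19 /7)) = 6237 /9367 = 0.67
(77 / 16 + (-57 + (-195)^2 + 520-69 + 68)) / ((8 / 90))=27714105 / 64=433032.89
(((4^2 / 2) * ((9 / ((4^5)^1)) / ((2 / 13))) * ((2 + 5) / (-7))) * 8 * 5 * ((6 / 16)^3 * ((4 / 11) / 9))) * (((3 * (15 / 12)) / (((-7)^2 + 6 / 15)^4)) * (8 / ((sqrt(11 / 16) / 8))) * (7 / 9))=-984375 * sqrt(11) / 2217225195328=-0.00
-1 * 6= -6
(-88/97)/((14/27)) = -1188/679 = -1.75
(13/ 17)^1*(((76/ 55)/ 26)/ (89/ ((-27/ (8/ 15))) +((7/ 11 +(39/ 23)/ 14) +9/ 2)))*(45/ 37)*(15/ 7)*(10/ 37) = 477859500/ 58415299819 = 0.01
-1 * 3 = -3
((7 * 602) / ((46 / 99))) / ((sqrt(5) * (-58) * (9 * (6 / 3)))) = -23177 * sqrt(5) / 13340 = -3.88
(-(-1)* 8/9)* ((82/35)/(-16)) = -41/315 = -0.13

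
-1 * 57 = -57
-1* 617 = -617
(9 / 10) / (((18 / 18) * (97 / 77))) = 693 / 970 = 0.71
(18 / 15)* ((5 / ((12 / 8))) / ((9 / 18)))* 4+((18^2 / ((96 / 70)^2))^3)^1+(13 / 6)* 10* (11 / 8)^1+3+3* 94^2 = 4041184615571 / 786432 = 5138631.97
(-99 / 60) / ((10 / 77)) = -2541 / 200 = -12.70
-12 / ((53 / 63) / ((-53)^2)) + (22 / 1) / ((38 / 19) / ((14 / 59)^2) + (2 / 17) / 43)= -101963750840 / 2544807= -40067.38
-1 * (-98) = 98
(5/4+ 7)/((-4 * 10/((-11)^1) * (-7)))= -363/1120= -0.32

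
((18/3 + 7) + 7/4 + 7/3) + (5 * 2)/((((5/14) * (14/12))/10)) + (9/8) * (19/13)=258.73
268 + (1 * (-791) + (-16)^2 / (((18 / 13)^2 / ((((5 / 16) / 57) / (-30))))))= -7244411 / 13851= -523.02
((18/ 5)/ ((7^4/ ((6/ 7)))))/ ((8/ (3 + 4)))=27/ 24010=0.00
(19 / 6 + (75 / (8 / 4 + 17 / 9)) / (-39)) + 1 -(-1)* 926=507601 / 546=929.67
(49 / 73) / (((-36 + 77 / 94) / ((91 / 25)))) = -419146 / 6035275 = -0.07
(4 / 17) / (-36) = -1 / 153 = -0.01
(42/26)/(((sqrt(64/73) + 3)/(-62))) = -285138/7709 + 10416 * sqrt(73)/7709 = -25.44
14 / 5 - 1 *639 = -3181 / 5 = -636.20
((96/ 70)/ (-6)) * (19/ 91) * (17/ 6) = -0.14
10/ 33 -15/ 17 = -325/ 561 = -0.58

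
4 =4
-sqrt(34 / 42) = -sqrt(357) / 21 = -0.90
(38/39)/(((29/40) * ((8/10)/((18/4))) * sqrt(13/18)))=8550 * sqrt(26)/4901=8.90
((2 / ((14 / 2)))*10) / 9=20 / 63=0.32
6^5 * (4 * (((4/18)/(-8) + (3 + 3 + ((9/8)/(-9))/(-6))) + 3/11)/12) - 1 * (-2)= 178672/11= 16242.91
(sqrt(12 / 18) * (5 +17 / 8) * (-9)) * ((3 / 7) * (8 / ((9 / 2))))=-114 * sqrt(6) / 7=-39.89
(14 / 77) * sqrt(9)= 6 / 11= 0.55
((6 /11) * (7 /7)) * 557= 3342 /11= 303.82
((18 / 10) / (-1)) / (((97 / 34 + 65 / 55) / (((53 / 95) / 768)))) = -9911 / 30582400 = -0.00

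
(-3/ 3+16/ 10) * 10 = 6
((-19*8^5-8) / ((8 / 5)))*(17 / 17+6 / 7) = -722660.71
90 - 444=-354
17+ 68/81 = 1445/81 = 17.84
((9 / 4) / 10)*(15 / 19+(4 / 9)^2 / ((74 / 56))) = 53467 / 253080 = 0.21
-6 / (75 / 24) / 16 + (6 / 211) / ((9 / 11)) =-1349 / 15825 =-0.09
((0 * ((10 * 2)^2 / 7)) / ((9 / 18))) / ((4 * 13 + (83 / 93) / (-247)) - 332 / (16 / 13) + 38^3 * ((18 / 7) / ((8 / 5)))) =0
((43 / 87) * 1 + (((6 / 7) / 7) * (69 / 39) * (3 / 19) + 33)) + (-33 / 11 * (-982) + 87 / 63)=3138781355 / 1052961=2980.91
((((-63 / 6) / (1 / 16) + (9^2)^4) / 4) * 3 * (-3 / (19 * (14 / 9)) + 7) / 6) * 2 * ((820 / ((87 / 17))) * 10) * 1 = 118953258262.54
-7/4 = -1.75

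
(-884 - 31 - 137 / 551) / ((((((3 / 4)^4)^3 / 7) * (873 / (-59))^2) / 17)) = -3504786530734440448 / 223169655436839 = -15704.58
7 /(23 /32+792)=224 /25367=0.01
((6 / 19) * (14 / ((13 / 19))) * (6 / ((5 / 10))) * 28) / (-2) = -14112 / 13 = -1085.54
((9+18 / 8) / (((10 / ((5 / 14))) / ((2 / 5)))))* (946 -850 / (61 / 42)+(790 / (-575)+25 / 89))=288705861 / 4994680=57.80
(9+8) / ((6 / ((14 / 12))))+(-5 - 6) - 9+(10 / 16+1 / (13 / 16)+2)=-12017 / 936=-12.84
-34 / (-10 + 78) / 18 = -1 / 36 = -0.03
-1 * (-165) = 165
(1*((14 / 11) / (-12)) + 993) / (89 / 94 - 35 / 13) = -40039441 / 70389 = -568.83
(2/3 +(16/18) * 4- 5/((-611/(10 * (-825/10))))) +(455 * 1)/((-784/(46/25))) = -5538161/1539720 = -3.60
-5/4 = -1.25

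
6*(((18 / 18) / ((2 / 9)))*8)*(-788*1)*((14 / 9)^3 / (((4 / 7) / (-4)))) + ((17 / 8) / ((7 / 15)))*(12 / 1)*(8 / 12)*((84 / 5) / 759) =4484713.10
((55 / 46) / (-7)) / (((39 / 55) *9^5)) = -3025 / 741537342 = -0.00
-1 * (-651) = 651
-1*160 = -160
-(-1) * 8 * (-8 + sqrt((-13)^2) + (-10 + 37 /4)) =34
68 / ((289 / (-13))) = -52 / 17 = -3.06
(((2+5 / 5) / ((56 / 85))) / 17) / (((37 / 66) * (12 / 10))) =825 / 2072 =0.40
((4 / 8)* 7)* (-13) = -91 / 2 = -45.50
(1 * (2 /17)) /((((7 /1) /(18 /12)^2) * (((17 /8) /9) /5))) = 1620 /2023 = 0.80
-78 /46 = -39 /23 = -1.70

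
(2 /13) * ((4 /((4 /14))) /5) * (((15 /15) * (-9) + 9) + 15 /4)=21 /13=1.62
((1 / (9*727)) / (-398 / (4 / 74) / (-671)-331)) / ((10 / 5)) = -671 / 2810061468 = -0.00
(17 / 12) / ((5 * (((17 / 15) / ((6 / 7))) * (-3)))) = -0.07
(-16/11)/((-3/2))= 32/33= 0.97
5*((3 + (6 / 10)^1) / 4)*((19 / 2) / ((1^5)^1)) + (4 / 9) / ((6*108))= 124661 / 2916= 42.75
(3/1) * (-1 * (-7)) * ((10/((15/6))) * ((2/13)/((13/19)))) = 3192/169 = 18.89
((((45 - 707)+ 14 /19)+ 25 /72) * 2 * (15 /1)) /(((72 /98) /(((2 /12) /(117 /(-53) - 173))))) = 25.67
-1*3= -3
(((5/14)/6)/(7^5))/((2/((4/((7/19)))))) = 95/4941258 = 0.00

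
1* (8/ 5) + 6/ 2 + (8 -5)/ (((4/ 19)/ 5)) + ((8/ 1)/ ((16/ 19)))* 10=3417/ 20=170.85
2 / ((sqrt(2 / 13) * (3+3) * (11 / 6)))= sqrt(26) / 11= 0.46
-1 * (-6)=6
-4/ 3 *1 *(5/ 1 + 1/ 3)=-64/ 9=-7.11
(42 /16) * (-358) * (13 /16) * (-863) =42172221 /64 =658940.95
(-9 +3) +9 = 3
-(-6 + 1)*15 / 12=25 / 4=6.25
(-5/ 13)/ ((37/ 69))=-345/ 481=-0.72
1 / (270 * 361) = 1 / 97470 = 0.00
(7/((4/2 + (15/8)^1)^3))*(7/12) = 6272/89373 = 0.07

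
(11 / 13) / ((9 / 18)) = 1.69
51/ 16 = 3.19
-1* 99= -99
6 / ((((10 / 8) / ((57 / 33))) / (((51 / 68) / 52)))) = 171 / 1430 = 0.12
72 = 72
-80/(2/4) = -160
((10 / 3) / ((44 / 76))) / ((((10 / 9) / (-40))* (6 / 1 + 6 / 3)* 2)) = -12.95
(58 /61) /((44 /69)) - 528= -706575 /1342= -526.51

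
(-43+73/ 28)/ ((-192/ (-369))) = -139113/ 1792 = -77.63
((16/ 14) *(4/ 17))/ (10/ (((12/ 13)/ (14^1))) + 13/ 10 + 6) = 960/ 567511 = 0.00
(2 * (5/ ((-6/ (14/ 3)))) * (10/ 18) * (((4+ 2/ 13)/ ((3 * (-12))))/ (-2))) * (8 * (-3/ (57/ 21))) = 4900/ 2223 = 2.20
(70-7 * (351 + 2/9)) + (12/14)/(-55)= -8276399/3465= -2388.57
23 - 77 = -54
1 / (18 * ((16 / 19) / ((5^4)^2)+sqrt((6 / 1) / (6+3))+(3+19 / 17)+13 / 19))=0.01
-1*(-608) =608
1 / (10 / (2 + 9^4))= 6563 / 10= 656.30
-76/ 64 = -19/ 16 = -1.19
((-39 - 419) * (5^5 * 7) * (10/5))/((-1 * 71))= 282218.31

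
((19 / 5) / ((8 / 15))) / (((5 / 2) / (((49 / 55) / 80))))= 2793 / 88000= 0.03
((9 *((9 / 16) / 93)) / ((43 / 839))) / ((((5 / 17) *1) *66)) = 128367 / 2346080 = 0.05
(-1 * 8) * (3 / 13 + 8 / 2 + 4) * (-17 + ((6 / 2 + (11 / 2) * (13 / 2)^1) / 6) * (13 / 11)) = 264611 / 429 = 616.81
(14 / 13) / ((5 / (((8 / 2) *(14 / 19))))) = 784 / 1235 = 0.63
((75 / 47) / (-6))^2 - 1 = -0.93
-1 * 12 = -12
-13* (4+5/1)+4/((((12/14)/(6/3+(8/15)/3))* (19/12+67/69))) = -113.02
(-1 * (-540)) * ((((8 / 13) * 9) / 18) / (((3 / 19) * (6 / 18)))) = 41040 / 13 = 3156.92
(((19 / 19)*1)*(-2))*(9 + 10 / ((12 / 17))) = -139 / 3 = -46.33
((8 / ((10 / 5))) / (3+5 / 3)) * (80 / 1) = 480 / 7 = 68.57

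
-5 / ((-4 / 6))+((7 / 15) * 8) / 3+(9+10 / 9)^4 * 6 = 1371690461 / 21870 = 62720.19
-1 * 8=-8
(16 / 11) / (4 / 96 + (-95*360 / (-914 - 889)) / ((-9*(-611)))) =47003008 / 1457907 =32.24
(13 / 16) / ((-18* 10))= -13 / 2880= -0.00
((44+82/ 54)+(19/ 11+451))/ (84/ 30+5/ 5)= 739895/ 5643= 131.12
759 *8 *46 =279312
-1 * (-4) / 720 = 1 / 180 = 0.01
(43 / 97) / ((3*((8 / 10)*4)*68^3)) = 215 / 1463995392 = 0.00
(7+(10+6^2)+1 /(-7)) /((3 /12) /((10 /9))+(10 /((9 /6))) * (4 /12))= 133200 /6167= 21.60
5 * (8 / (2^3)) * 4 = 20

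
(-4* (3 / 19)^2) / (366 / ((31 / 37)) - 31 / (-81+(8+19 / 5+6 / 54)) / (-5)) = -1156548 / 5065242623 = -0.00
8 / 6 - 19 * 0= 4 / 3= 1.33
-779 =-779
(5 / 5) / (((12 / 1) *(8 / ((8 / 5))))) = 1 / 60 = 0.02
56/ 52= 14/ 13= 1.08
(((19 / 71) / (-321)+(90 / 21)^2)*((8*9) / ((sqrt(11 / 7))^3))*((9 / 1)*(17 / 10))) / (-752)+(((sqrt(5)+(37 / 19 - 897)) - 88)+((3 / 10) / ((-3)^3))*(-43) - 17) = -1709273 / 1710 - 9414534771*sqrt(77) / 6048579460+sqrt(5) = -1011.00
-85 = -85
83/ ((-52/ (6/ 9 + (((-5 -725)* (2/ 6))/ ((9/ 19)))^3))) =110733104979937/ 511758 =216377868.02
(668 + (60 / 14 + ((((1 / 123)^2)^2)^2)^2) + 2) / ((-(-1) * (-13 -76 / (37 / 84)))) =-479319950429948007250317027056256917299 / 131892580267471091894262395414500836855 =-3.63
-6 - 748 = -754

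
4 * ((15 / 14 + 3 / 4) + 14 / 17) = 1259 / 119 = 10.58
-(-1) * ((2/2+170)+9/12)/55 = 3.12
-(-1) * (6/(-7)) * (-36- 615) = 558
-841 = -841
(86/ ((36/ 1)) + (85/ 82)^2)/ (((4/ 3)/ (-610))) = -63925255/ 40344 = -1584.50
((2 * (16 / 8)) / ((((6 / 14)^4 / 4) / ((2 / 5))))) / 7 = 10976 / 405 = 27.10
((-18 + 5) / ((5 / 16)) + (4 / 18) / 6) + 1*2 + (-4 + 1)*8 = -8581 / 135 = -63.56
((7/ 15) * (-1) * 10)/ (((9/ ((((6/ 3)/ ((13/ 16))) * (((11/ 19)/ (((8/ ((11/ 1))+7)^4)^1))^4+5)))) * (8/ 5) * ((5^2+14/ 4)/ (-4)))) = 722510193766300129291909513444586374016/ 1290648343453782560425000069244384765625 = 0.56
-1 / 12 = -0.08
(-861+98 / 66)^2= 804516496 / 1089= 738766.30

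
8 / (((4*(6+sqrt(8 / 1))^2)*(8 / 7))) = 11 / 112- 3*sqrt(2) / 56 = 0.02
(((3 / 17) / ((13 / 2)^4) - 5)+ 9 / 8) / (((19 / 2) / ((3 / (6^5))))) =-15051263 / 95646904704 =-0.00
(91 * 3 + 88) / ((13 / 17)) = 6137 / 13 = 472.08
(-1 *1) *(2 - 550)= 548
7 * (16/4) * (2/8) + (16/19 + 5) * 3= 466/19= 24.53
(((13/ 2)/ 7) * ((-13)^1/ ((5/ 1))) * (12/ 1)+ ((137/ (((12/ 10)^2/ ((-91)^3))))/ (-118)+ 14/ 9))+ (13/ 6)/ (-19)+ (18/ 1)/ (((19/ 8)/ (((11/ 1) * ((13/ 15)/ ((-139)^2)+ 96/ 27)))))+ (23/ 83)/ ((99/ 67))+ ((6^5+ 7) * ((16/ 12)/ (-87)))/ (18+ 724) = 46555696261758983535311/ 76591468944448920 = 607844.41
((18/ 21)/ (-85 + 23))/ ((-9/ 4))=4/ 651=0.01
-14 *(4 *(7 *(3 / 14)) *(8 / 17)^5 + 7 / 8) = -80583041 / 5679428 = -14.19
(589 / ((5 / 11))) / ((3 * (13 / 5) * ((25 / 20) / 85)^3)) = 2037204928 / 39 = 52236023.79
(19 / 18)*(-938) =-8911 / 9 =-990.11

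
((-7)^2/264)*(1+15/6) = 343/528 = 0.65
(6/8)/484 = 3/1936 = 0.00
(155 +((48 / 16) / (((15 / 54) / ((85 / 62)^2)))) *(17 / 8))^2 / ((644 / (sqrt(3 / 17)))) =9281375506225 *sqrt(51) / 2588341224448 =25.61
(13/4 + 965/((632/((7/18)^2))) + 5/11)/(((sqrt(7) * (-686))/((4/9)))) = -8864431 * sqrt(7)/24336574416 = -0.00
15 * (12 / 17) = 180 / 17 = 10.59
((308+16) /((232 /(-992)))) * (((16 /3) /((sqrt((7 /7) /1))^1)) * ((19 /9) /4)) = -113088 /29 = -3899.59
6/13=0.46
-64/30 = -2.13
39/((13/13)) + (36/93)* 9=1317/31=42.48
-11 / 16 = -0.69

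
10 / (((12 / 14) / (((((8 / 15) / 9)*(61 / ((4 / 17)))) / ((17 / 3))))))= 854 / 27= 31.63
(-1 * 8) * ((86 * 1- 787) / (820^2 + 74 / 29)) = 81316 / 9749837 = 0.01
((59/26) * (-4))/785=-118/10205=-0.01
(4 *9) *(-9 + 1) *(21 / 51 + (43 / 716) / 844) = -76155462 / 642073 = -118.61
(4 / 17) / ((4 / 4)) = 4 / 17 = 0.24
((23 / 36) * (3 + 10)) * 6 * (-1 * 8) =-1196 / 3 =-398.67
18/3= 6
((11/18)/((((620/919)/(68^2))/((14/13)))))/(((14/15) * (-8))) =-2921501/4836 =-604.12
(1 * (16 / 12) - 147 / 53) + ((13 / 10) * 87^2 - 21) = 15609443 / 1590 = 9817.26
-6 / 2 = -3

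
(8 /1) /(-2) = -4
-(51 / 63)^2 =-289 / 441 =-0.66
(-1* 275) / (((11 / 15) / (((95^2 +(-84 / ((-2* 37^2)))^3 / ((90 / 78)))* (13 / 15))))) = -2933125.01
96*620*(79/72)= 195920/3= 65306.67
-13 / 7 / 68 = -13 / 476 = -0.03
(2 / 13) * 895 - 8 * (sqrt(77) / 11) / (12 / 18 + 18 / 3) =1790 / 13 - 6 * sqrt(77) / 55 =136.74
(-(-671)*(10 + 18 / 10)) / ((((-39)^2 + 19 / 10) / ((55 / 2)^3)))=6586619875 / 60916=108126.27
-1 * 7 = -7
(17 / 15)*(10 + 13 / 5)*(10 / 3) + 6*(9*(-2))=-302 / 5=-60.40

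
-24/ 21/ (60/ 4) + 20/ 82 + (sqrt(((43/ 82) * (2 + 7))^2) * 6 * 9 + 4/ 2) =257.02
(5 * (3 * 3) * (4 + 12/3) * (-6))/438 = -360/73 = -4.93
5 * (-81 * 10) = -4050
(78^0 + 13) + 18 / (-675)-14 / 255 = 17746 / 1275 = 13.92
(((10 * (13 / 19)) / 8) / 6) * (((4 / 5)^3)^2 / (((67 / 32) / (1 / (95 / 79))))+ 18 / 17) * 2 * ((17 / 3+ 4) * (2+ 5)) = 22.43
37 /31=1.19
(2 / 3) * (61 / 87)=122 / 261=0.47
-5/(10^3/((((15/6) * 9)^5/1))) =-7381125/256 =-28832.52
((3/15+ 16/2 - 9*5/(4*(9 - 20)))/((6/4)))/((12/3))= 2029/1320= 1.54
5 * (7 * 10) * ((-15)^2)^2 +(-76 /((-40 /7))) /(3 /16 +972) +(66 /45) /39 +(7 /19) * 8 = 1021154326722604 /57631275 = 17718753.00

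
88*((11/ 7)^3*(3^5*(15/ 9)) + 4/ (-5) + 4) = 237667144/ 1715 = 138581.43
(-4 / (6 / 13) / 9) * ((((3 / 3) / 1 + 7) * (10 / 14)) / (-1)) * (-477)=-55120 / 21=-2624.76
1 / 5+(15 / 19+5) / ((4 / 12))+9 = 2524 / 95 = 26.57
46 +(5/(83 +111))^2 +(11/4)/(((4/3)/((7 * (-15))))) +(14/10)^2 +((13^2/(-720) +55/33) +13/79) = -223446423727/1337959800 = -167.01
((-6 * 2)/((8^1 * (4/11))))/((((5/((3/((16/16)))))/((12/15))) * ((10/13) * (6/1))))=-429/1000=-0.43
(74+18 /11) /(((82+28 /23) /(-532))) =-5090176 /10527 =-483.54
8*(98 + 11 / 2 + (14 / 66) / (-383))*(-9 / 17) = -31395108 / 71621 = -438.35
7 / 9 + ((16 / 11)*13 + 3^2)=2840 / 99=28.69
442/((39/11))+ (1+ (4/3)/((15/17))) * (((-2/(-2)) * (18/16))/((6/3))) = 30259/240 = 126.08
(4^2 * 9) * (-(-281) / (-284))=-10116 / 71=-142.48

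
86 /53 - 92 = -4790 /53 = -90.38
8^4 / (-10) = -2048 / 5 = -409.60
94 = 94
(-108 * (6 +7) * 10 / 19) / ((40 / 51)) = -17901 / 19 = -942.16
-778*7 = -5446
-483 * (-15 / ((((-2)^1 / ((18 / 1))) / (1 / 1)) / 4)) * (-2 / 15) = 34776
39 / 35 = 1.11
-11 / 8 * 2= -11 / 4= -2.75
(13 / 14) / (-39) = -1 / 42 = -0.02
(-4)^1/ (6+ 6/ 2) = -0.44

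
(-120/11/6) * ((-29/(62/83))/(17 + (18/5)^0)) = 12035/3069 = 3.92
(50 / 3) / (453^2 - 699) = 5 / 61353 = 0.00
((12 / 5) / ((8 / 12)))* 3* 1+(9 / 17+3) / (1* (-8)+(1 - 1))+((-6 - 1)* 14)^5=-1536665352799 / 170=-9039207957.64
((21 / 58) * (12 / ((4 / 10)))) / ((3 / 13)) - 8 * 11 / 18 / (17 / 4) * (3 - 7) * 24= 232943 / 1479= 157.50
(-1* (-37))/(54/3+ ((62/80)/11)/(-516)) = 8400480/4086689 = 2.06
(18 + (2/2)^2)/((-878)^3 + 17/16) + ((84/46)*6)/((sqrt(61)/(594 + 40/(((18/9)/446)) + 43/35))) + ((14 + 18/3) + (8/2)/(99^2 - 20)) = 111499280004344/5574850014585 + 11989188*sqrt(61)/7015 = 13368.33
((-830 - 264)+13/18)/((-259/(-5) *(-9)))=98395/41958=2.35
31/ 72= 0.43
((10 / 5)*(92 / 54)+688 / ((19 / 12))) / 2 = 112330 / 513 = 218.97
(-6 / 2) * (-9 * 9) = 243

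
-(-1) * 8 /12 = 2 /3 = 0.67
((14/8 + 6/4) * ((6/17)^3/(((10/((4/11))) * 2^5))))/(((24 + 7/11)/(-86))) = -15093/26628460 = -0.00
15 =15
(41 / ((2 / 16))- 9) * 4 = 1276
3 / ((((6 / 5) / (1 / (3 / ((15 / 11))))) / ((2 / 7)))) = 25 / 77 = 0.32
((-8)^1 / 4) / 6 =-1 / 3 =-0.33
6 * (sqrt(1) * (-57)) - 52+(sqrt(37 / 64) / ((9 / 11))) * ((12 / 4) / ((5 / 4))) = -394+11 * sqrt(37) / 30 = -391.77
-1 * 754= -754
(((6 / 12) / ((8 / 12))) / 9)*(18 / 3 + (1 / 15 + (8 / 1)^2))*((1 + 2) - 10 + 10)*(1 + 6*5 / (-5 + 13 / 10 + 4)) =106151 / 60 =1769.18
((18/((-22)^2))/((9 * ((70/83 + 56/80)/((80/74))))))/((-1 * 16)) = -2075/11470074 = -0.00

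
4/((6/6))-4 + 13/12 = 13/12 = 1.08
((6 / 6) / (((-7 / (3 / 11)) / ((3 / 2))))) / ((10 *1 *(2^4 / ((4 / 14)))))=-9 / 86240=-0.00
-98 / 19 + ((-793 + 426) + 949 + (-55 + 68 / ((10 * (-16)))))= 396277 / 760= 521.42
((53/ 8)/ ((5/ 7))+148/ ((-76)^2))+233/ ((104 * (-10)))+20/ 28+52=162391351/ 2628080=61.79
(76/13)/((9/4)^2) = 1216/1053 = 1.15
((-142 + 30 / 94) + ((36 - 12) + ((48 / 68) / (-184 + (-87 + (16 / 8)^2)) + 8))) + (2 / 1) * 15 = -5666373 / 71111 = -79.68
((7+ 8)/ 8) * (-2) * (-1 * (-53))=-198.75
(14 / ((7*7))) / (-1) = -2 / 7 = -0.29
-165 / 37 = -4.46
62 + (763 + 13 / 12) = 9913 / 12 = 826.08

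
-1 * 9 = -9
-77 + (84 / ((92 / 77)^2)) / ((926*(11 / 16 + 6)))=-76.99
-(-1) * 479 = 479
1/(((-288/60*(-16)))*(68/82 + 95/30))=205/62912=0.00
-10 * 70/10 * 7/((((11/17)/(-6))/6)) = 299880/11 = 27261.82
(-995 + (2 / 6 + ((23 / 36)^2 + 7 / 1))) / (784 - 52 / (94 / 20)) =-60135889 / 47081088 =-1.28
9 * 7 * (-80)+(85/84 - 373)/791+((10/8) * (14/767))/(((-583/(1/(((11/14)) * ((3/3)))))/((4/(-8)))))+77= -1622175345966059/326822820324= -4963.47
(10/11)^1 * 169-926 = -8496/11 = -772.36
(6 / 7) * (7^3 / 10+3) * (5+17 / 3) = 11936 / 35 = 341.03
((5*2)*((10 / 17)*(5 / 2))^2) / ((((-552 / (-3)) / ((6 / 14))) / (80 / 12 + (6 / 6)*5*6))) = 171875 / 93058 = 1.85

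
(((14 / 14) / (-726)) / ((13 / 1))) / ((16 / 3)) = -1 / 50336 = -0.00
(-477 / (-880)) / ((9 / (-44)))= -53 / 20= -2.65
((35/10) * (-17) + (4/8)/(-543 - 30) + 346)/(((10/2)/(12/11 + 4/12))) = 701428/8595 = 81.61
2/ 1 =2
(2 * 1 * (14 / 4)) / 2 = 7 / 2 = 3.50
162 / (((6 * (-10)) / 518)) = -6993 / 5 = -1398.60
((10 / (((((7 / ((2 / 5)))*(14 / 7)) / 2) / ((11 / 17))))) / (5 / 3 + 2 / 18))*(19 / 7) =1881 / 3332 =0.56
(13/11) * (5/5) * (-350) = -4550/11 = -413.64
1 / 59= 0.02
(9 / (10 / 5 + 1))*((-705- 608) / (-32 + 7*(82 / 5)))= -6565 / 138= -47.57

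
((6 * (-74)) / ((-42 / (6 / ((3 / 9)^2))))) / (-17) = -3996 / 119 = -33.58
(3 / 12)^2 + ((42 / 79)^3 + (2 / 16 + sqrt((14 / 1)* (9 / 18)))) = 2664525 / 7888624 + sqrt(7) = 2.98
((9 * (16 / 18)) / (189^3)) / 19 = 8 / 128274111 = 0.00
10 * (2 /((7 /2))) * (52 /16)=18.57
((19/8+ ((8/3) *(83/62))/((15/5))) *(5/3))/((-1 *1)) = -39785/6696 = -5.94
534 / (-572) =-267 / 286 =-0.93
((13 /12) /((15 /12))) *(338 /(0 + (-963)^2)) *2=8788 /13910535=0.00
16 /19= 0.84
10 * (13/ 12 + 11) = 725/ 6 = 120.83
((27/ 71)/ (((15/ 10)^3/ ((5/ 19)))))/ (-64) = -5/ 10792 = -0.00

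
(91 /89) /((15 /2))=182 /1335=0.14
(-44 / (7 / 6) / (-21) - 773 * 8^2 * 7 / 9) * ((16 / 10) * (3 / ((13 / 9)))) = -407234496 / 3185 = -127860.12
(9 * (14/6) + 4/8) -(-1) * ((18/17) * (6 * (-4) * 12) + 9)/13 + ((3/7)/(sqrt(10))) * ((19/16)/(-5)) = -43/34 -57 * sqrt(10)/5600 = -1.30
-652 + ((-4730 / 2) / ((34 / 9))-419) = -57699 / 34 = -1697.03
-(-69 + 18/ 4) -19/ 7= 865/ 14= 61.79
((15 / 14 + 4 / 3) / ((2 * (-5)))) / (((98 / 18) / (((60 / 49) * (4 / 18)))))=-0.01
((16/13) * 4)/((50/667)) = 21344/325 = 65.67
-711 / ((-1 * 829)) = 711 / 829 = 0.86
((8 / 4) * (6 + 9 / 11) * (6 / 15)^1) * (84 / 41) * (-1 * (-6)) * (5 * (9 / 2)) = 680400 / 451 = 1508.65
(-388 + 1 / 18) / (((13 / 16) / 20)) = -1117280 / 117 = -9549.40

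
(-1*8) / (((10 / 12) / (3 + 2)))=-48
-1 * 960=-960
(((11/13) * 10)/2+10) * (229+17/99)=4197280/1287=3261.29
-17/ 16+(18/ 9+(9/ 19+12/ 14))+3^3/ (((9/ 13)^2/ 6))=724091/ 2128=340.27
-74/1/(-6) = 37/3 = 12.33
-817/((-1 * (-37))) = -817/37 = -22.08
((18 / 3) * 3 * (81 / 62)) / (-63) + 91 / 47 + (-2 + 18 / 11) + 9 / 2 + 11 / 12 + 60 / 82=7.35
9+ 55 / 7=118 / 7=16.86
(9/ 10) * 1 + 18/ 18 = 1.90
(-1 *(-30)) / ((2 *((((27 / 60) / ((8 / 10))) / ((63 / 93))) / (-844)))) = -472640 / 31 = -15246.45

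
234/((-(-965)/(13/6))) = 507/965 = 0.53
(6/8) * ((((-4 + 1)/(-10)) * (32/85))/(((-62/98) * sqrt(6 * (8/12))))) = -0.07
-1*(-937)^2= -877969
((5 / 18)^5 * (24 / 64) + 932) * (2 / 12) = 155.33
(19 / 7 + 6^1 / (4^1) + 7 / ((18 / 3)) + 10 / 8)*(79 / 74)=7.08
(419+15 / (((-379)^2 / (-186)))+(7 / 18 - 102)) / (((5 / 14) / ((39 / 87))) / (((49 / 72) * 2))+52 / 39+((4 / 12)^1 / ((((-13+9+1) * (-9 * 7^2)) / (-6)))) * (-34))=10976775765501 / 68138119324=161.10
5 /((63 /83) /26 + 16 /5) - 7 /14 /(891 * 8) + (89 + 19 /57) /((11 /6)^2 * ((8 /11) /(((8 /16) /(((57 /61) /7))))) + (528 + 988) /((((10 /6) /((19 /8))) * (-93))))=-10726269200273683 /4453270456420368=-2.41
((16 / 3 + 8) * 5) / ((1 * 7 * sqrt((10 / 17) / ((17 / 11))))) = 340 * sqrt(110) / 231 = 15.44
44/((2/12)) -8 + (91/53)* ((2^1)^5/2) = 15024/53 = 283.47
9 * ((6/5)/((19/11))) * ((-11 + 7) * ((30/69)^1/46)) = -2376/10051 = -0.24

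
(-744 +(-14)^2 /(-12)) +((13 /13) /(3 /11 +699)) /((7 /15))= -40939223 /53844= -760.33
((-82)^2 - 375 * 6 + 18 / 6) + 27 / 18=8957 / 2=4478.50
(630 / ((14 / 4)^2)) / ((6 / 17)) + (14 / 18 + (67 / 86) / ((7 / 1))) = 113471 / 774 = 146.60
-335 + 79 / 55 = -18346 / 55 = -333.56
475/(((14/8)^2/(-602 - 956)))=-11840800/49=-241648.98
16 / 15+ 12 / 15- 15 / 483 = 4433 / 2415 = 1.84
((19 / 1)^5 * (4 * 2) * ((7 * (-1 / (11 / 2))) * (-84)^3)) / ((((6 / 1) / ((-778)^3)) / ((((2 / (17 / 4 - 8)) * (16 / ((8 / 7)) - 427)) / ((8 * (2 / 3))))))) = -2663983203080622078007296 / 55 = -48436058237829492327405.38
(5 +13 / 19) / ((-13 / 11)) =-1188 / 247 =-4.81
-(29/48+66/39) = -1433/624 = -2.30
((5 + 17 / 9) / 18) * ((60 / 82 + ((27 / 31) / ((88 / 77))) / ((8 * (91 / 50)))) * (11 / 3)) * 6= 1520035 / 230256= 6.60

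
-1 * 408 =-408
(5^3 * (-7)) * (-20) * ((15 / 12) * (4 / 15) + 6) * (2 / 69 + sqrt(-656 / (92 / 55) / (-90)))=665000 / 207 + 332500 * sqrt(20746) / 207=234572.68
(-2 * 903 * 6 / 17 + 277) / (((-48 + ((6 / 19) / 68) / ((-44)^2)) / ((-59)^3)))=-1542104.41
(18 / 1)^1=18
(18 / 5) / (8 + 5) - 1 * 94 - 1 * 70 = -10642 / 65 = -163.72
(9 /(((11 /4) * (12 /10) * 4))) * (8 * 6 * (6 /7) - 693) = -68445 /154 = -444.45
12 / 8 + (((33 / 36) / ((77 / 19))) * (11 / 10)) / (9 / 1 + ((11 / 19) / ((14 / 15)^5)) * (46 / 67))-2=-46540488457 / 98191399770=-0.47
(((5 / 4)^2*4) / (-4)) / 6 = -25 / 96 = -0.26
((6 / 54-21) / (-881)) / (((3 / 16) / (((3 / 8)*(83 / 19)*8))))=249664 / 150651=1.66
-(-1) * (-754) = -754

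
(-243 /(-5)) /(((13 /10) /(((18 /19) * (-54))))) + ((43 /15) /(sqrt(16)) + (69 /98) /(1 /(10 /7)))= -9713071457 /5083260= -1910.80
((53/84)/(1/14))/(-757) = -53/4542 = -0.01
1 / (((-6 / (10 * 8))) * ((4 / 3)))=-10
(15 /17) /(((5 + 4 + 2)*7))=15 /1309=0.01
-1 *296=-296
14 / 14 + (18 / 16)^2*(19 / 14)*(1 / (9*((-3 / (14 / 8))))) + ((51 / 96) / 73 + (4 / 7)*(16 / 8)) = 533417 / 261632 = 2.04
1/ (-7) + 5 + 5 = 69/ 7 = 9.86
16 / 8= 2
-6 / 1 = -6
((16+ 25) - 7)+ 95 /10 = 87 /2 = 43.50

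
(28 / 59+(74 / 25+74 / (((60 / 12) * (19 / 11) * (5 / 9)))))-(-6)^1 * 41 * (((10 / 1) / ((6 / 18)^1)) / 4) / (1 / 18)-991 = 903465963 / 28025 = 32237.86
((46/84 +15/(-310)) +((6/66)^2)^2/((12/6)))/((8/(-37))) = -352140137/152500656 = -2.31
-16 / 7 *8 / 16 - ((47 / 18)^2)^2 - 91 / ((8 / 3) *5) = -200064017 / 3674160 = -54.45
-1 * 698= -698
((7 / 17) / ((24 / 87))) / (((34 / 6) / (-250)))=-65.85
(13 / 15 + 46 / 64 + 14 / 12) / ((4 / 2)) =1321 / 960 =1.38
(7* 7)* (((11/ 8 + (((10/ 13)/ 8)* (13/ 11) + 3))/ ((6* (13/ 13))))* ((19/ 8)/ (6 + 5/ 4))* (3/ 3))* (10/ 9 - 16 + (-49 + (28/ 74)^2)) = -26257360745/ 34301664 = -765.48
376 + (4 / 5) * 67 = 2148 / 5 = 429.60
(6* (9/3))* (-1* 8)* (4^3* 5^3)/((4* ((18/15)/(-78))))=18720000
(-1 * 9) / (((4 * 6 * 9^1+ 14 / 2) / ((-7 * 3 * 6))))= 1134 / 223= 5.09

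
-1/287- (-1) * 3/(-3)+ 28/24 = 281/1722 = 0.16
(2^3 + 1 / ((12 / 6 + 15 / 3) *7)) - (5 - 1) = 197 / 49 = 4.02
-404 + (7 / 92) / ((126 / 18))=-37167 / 92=-403.99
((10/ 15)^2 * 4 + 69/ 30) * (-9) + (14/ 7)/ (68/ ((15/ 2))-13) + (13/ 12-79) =-407543/ 3540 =-115.13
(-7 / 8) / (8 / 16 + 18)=-7 / 148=-0.05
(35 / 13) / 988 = 35 / 12844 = 0.00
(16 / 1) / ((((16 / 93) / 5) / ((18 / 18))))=465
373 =373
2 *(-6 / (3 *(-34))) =2 / 17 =0.12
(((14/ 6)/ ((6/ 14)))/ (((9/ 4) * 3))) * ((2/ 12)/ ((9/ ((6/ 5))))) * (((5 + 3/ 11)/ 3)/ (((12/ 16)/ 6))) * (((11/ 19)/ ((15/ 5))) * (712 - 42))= 12186496/ 373977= 32.59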